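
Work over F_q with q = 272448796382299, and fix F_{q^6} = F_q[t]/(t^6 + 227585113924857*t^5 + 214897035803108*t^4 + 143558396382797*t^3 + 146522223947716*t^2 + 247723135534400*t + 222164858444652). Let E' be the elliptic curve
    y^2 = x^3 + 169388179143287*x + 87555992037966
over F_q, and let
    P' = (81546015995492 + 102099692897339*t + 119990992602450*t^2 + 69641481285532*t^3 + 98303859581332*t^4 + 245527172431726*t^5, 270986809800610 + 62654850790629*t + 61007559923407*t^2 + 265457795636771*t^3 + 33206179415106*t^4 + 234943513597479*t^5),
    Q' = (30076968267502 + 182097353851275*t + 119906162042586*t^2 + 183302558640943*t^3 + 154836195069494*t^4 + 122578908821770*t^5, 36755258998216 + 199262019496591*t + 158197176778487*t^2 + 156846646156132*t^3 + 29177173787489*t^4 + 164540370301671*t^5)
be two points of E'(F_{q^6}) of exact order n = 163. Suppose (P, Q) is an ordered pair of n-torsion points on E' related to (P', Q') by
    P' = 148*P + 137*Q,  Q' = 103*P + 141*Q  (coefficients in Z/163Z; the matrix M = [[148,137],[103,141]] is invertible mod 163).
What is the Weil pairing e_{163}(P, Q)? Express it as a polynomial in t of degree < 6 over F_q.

241351977221905 + 8256906647085*t + 170442795851074*t^2 + 156152289937217*t^3 + 97558286568612*t^4 + 82485933716445*t^5

Under M = [[148,137],[103,141]] in GL_2(Z/163), e_{163}(P',Q') = e_{163}(P,Q)^(148*141-137*103 mod 163).
det M = 148*141 - 137*103 = 6757 = 74 (mod 163); 74^{-1} = 152 (mod 163).
Miller loop for e_{163} over F_{272448796382299^6}: bits of 163 = 10100011; 7 double steps + 3 add steps, l/v at each.
Result: e(P',Q') = 122889447951916 + 238188987261798*t + 193710986004817*t^2 + 190571036432839*t^3 + 241176248368327*t^4 + 233933013559168*t^5.
Thus e_{163}(P,Q) = 241351977221905 + 8256906647085*t + 170442795851074*t^2 + 156152289937217*t^3 + 97558286568612*t^4 + 82485933716445*t^5.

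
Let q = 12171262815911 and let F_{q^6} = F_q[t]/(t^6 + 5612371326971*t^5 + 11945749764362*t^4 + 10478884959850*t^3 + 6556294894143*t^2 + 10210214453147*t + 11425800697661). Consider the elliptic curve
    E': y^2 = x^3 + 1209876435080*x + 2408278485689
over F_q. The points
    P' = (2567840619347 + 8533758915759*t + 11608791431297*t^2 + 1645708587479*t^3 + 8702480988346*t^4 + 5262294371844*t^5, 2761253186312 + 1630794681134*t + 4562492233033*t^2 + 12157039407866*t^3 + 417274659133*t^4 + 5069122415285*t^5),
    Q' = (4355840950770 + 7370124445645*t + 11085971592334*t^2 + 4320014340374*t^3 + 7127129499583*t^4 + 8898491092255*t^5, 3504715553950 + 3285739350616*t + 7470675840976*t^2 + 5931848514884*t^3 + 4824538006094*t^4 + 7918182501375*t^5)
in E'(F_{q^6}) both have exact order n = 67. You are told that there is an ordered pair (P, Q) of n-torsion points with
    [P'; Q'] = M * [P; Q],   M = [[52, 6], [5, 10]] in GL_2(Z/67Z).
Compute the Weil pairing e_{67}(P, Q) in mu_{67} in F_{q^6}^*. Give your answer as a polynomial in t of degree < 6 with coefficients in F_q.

The 67-Weil pairing on E[67] over F_{12171262815911} is alternating-bilinear: e_{67}(P',Q') = e_{67}(P,Q)^det(M).
Inverting 21 mod 67: 16. Thus e_{67}(P,Q) = e(P',Q')^{16}.
Run Miller on y^2=x^3+1209876435080*x+2408278485689 over F_{12171262815911}: ladder 1000011 (7 bits); e = f_P(D_Q)/f_Q(D_P).
Miller gives e_{67}(P',Q') = 2876840031665 + 3707027266143*t + 4938872842639*t^2 + 3971672228917*t^3 + 991057745647*t^4 + 4866042540130*t^5 in F_{12171262815911^6}.
Raise to 16: e(P,Q) = 313460791 + 1505052811866*t + 5449089149214*t^2 + 81693017699*t^3 + 7541229063063*t^4 + 8328669617796*t^5 in mu_{67}.

313460791 + 1505052811866*t + 5449089149214*t^2 + 81693017699*t^3 + 7541229063063*t^4 + 8328669617796*t^5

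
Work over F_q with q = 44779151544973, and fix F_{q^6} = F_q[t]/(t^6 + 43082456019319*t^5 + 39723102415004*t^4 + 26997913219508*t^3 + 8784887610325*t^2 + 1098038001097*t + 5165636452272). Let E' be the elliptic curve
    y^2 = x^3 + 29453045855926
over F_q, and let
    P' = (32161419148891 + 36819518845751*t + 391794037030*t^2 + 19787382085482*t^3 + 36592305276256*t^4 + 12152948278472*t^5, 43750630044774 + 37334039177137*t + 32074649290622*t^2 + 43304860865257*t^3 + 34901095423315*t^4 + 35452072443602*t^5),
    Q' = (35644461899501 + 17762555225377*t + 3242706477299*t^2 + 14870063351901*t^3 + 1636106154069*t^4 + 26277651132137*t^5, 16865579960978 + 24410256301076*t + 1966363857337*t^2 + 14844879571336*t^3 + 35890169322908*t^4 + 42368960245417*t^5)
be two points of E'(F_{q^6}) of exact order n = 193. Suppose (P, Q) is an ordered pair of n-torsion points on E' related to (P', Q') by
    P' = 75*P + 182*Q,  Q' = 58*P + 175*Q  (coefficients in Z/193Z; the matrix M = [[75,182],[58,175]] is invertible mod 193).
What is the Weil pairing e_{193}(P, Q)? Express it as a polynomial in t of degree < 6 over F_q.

The 193-Weil pairing on E[193] over F_{44779151544973} is alternating-bilinear: e_{193}(P',Q') = e_{193}(P,Q)^det(M).
75*175 - 182*58 = 2569; reduced mod 193: det = 60, inverse 74.
n = 193 = (11000001)_2 (8 bits, wt 3); accumulate f_{193,P'}(Q'+S)/f_{193,P'}(S) along the 7-step ladder.
e_{193}(P',Q') = 36460401058205 + 23328451172552*t + 18110196476135*t^2 + 32821768227442*t^3 + 36363362004767*t^4 + 4855401456047*t^5.
(36460401058205 + 23328451172552*t + 18110196476135*t^2 + 32821768227442*t^3 + 36363362004767*t^4 + 4855401456047*t^5)^{74} mod (44779151544973,f) = 19578177937863 + 37574280971761*t + 27647158361924*t^2 + 36811705632137*t^3 + 10563503015038*t^4 + 21130563179738*t^5.

19578177937863 + 37574280971761*t + 27647158361924*t^2 + 36811705632137*t^3 + 10563503015038*t^4 + 21130563179738*t^5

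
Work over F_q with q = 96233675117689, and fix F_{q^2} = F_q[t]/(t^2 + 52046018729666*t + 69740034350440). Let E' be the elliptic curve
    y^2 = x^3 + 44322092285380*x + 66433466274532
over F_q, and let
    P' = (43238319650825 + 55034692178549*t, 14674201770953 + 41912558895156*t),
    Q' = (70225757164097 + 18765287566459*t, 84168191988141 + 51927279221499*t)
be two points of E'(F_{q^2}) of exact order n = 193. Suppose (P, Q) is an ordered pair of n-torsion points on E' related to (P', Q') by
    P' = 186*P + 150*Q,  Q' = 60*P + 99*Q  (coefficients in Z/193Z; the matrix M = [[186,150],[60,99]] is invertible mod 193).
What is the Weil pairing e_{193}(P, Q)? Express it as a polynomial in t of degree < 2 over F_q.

The 193-Weil pairing on E[193] over F_{96233675117689} is alternating-bilinear: e_{193}(P',Q') = e_{193}(P,Q)^det(M).
Inverting 150 mod 193: 184. Thus e_{193}(P,Q) = e(P',Q')^{184}.
Run Miller on y^2=x^3+44322092285380*x+66433466274532 over F_{96233675117689}: ladder 11000001 (8 bits); e = f_P(D_Q)/f_Q(D_P).
So e_{193}(P',Q') = 13748014131635 + 62731407124173*t.
(13748014131635 + 62731407124173*t)^{184} mod (96233675117689,f) = 41579677326855 + 48381911248271*t.

41579677326855 + 48381911248271*t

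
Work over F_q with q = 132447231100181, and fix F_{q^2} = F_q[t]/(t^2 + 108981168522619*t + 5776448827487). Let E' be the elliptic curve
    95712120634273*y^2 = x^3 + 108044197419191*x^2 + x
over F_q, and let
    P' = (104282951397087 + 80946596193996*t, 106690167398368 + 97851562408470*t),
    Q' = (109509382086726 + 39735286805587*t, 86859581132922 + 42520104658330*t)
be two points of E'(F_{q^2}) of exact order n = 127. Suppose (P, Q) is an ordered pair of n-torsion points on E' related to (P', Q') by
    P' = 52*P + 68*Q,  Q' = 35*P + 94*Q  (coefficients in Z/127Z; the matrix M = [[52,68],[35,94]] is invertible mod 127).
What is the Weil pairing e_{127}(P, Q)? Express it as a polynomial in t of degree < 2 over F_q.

e_{127} is bilinear + alternating on E[127], so e_{127}(52*P + 68*Q, 35*P + 94*Q) = e_{127}(P,Q)^(52*94-68*35).
det(M) mod 127 = 95; its inverse in (Z/127)^* is 123 (check: 95*123 mod 127 = 1).
Undo Montgomery via alpha=98138972701354, beta=41881551061906: (a',b')=(96307520411155,52465372246758) over F_{132447231100181}.
7-bit Miller (1111111) on E'/F_{132447231100181} with a'=96307520411155, b'=52465372246758: accumulate tangent/chord ratios at Q'+S and P'+S'.
Miller gives e_{127}(P',Q') = 74284759822658 + 38364083389626*t in F_{132447231100181^2}.
e_{127}(P,Q) = (74284759822658 + 38364083389626*t)^{123} = 102298179569591 + 10285874617529*t.

102298179569591 + 10285874617529*t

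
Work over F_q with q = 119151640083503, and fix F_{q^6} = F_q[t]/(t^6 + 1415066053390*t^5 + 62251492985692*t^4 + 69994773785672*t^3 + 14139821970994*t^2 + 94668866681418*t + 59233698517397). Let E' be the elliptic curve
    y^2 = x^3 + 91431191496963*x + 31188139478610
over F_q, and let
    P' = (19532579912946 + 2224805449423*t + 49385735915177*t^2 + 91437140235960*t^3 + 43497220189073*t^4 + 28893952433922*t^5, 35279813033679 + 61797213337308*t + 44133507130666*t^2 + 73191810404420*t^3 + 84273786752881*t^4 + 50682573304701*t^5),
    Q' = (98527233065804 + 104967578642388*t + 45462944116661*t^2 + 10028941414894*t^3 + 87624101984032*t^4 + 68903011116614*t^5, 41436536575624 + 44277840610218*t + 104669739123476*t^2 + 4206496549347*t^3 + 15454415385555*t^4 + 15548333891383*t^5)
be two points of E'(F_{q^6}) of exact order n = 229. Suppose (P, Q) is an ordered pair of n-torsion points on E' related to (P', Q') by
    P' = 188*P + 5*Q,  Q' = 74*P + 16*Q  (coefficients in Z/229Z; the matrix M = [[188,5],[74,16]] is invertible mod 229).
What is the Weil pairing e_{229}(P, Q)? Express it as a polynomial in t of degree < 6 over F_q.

e_{229} is bilinear + alternating on E[229], so e_{229}(188*P + 5*Q, 74*P + 16*Q) = e_{229}(P,Q)^(188*16-5*74).
So e_{229}(P,Q) = e_{229}(P',Q')^{102}, since 119*102 = 1 mod 229.
Build f_{229,P'} and f_{229,Q'} via the 8-bit ladder of 229=11100101_2; evaluate at shifted divisors; quotient in F_{119151640083503^6}.
Result: e(P',Q') = 81215258387250 + 20051220167287*t + 64960758518793*t^2 + 89253313526325*t^3 + 88615025623884*t^4 + 69441437064057*t^5.
Hence e(P,Q) = 30312256528013 + 35386821052443*t + 90505928759055*t^2 + 77810769025889*t^3 + 98628774247481*t^4 + 107474087253070*t^5 in F_{119151640083503^6}^*.

30312256528013 + 35386821052443*t + 90505928759055*t^2 + 77810769025889*t^3 + 98628774247481*t^4 + 107474087253070*t^5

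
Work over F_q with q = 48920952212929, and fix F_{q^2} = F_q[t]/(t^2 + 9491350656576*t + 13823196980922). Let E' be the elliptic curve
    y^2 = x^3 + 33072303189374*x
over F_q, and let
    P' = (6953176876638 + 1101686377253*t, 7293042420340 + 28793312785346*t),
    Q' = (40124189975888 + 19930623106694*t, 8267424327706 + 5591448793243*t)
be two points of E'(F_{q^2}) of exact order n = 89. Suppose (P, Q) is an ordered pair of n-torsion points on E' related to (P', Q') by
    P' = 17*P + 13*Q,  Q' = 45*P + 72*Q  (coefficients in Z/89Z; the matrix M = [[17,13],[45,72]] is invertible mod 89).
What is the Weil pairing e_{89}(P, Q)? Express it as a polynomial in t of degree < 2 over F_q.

e_{89}(aP+bQ,cP+dQ) = e_{89}(P,Q)^(ad-bc); with (a,b,c,d)=(17,13,45,72) this gives the det-89 law.
So e_{89}(P,Q) = e_{89}(P',Q')^{39}, since 16*39 = 1 mod 89.
Miller loop for e_{89} over F_{48920952212929^2}: bits of 89 = 1011001; 6 double steps + 3 add steps, l/v at each.
Result: e(P',Q') = 4185852032679 + 19790106875818*t.
Hence e(P,Q) = 39339286536827 + 12054329283223*t in F_{48920952212929^2}^*.

39339286536827 + 12054329283223*t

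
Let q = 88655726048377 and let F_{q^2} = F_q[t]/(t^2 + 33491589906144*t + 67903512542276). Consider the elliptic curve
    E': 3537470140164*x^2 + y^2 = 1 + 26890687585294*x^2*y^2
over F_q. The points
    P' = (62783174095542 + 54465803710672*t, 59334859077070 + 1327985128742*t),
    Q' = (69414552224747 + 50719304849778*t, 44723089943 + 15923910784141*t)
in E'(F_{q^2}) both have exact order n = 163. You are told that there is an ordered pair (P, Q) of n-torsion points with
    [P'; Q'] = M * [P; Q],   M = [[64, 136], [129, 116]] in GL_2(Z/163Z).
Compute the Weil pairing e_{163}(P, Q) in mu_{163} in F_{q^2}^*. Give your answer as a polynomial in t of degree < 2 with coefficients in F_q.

The 163-Weil pairing on E[163] over F_{88655726048377} is alternating-bilinear: e_{163}(P',Q') = e_{163}(P,Q)^det(M).
Inverting 149 mod 163: 128. Thus e_{163}(P,Q) = e(P',Q')^{128}.
Edwards->Montgomery: u=(1+y)/(1-y), v=u/x -> 54658527985140v^2=u^3+73511348452888u^2+u; then x_W=38489558662906u+34623268303702: y^2=x^3+75158940787907*x+22234737559561.
Double-and-add over 10100011: 8-1 doublings, 4-1 additions; each step l_{T,T}/v_{2T} or l_{T,P'}/v at Q'+S for random S.
Result: e(P',Q') = 59970025036467 + 1873251746054*t.
Raise to 128: e(P,Q) = 28953606959848 + 1892010875870*t in mu_{163}.

28953606959848 + 1892010875870*t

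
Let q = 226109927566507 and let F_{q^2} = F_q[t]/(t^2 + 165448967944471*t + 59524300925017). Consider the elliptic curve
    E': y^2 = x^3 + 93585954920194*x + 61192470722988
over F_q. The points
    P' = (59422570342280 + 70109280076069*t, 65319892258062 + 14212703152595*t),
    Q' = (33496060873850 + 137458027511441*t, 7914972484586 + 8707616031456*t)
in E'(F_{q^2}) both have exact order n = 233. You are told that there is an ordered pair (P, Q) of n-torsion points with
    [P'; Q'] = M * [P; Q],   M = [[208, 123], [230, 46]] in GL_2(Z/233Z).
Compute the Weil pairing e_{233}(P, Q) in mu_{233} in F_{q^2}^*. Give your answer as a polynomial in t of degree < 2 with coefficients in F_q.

222730854554413 + 138665711217204*t

e_{233} is bilinear + alternating on E[233], so e_{233}(208*P + 123*Q, 230*P + 46*Q) = e_{233}(P,Q)^(208*46-123*230).
So e_{233}(P,Q) = e_{233}(P',Q')^{179}, since 151*179 = 1 mod 233.
n = 233 = (11101001)_2 (8 bits, wt 5); accumulate f_{233,P'}(Q'+S)/f_{233,P'}(S) along the 7-step ladder.
f_P(D_Q)/f_Q(D_P) = 96143685068039 + 2470773700752*t.
e_{233}(P,Q) = (96143685068039 + 2470773700752*t)^{179} = 222730854554413 + 138665711217204*t.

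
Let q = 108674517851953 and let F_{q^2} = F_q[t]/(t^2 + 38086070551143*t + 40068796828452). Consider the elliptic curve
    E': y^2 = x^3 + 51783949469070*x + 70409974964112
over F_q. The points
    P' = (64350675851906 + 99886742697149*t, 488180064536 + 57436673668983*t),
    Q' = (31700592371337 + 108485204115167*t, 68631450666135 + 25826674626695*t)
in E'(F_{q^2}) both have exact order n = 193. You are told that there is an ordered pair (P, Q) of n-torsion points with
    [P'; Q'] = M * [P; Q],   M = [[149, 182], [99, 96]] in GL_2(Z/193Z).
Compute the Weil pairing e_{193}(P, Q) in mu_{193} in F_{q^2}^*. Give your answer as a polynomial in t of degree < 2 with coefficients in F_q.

e_{193} is bilinear + alternating on E[193], so e_{193}(149*P + 182*Q, 99*P + 96*Q) = e_{193}(P,Q)^(149*96-182*99).
det(M) mod 193 = 146; its inverse in (Z/193)^* is 78 (check: 146*78 mod 193 = 1).
Double-and-add over 11000001: 8-1 doublings, 3-1 additions; each step l_{T,T}/v_{2T} or l_{T,P'}/v at Q'+S for random S.
Result: e(P',Q') = 6559698462816 + 87892911998735*t.
(6559698462816 + 87892911998735*t)^{78} mod (108674517851953,f) = 25685349380594 + 72453977008951*t.

25685349380594 + 72453977008951*t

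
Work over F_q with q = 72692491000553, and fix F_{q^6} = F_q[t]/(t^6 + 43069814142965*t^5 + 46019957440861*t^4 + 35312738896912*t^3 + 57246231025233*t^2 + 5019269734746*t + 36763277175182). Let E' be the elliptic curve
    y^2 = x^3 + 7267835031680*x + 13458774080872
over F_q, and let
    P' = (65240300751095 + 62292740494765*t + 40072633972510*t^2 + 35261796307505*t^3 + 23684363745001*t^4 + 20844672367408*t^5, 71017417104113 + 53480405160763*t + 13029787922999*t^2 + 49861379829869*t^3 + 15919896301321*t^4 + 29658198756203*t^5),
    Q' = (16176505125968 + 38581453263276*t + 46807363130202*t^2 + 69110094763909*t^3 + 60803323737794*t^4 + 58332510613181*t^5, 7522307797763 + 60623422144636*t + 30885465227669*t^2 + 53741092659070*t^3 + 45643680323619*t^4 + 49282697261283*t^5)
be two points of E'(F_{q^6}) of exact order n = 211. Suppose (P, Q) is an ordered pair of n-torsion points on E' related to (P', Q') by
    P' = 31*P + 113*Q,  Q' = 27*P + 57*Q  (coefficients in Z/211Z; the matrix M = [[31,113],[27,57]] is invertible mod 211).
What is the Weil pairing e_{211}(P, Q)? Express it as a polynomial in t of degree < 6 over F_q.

Alternating bilinearity on E[211] (values in mu_{211} in F_{72692491000553^6}) gives e(P',Q') = e(P,Q)^det(M).
det(M) mod 211 = 193; its inverse in (Z/211)^* is 82 (check: 193*82 mod 211 = 1).
n = 211 = (11010011)_2 (8 bits, wt 5); accumulate f_{211,P'}(Q'+S)/f_{211,P'}(S) along the 7-step ladder.
The quotient is 8061774619996 + 47615683435237*t + 48458127112516*t^2 + 68075499154358*t^3 + 16902005505866*t^4 + 54222648289801*t^5.
Finally e_{211}(P,Q) = 47751827430029 + 381267730984*t + 57787627478916*t^2 + 25094700041217*t^3 + 61370167915559*t^4 + 19801735728832*t^5.

47751827430029 + 381267730984*t + 57787627478916*t^2 + 25094700041217*t^3 + 61370167915559*t^4 + 19801735728832*t^5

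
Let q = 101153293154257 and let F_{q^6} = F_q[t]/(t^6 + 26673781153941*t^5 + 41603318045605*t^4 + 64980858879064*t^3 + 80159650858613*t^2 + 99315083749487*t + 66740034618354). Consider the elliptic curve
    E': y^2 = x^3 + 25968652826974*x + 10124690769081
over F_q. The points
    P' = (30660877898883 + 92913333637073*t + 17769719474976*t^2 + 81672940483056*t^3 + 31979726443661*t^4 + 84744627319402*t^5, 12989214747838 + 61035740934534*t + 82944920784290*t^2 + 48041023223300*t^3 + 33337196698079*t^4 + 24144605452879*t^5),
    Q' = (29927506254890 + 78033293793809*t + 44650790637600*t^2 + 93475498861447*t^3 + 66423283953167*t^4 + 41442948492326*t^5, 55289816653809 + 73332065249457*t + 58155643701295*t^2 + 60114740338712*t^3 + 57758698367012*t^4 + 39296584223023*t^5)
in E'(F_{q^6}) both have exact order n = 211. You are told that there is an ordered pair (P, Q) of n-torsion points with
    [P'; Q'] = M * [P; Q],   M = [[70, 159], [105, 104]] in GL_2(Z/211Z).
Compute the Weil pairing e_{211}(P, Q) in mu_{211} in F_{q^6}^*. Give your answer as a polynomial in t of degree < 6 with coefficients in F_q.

e_{211}(aP+bQ,cP+dQ) = e_{211}(P,Q)^(ad-bc); with (a,b,c,d)=(70,159,105,104) this gives the det-211 law.
det M = 70*104 - 159*105 = -9415 = 80 (mod 211); 80^{-1} = 182 (mod 211).
Miller loop for e_{211} over F_{101153293154257^6}: bits of 211 = 11010011; 7 double steps + 4 add steps, l/v at each.
Result: e(P',Q') = 11550041290079 + 57059213532236*t + 97873053990698*t^2 + 74268815096044*t^3 + 51984614700240*t^4 + 4688997137094*t^5.
e_{211}(P,Q) = (11550041290079 + 57059213532236*t + 97873053990698*t^2 + 74268815096044*t^3 + 51984614700240*t^4 + 4688997137094*t^5)^{182} = 31823655661476 + 34607853289720*t + 68456020754262*t^2 + 34209484832512*t^3 + 32812272111681*t^4 + 48665827630200*t^5.

31823655661476 + 34607853289720*t + 68456020754262*t^2 + 34209484832512*t^3 + 32812272111681*t^4 + 48665827630200*t^5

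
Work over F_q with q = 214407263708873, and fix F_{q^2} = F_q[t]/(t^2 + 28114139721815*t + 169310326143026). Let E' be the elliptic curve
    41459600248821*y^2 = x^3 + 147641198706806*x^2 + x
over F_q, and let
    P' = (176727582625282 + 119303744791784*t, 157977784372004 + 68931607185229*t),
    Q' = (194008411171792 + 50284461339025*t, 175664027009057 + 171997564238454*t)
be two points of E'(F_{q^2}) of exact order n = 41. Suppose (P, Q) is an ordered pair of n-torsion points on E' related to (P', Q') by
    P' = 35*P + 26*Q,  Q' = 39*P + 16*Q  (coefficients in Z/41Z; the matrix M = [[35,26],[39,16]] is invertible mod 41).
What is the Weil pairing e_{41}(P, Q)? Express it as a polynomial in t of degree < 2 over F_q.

Since e_{41}(P,P)=e_{41}(Q,Q)=1 and e_{41}(Q,P)=e_{41}(P,Q)^{-1}, expanding e_{41}(35*P + 26*Q,39*P + 16*Q) leaves e(P,Q)^det(M).
35*16 - 26*39 = -454; reduced mod 41: det = 38, inverse 27.
Montgomery->Weierstrass: x_W = 18216680796525*x+124749213923522, y_W=18216680796525*y on F_{214407263708873}; lands on y^2=x^3+128240932577747*x+110018397244344.
Miller loop for e_{41} over F_{214407263708873^2}: bits of 41 = 101001; 5 double steps + 2 add steps, l/v at each.
f_P(D_Q)/f_Q(D_P) = 32073748341272 + 135386342513026*t.
Raise to 27: e(P,Q) = 183369745120513 + 188392916771247*t in mu_{41}.

183369745120513 + 188392916771247*t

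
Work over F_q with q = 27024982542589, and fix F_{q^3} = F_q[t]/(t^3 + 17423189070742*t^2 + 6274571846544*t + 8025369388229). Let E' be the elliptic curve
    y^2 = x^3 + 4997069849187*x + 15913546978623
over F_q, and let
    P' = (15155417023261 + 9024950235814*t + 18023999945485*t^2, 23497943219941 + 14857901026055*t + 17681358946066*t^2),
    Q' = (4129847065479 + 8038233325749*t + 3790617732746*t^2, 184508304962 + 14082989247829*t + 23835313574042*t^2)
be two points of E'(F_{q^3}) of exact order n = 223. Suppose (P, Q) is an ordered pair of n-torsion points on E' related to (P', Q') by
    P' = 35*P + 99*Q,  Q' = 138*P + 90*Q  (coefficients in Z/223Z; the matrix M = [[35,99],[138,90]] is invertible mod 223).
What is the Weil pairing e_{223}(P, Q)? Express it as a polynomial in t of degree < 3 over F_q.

e_{223} is bilinear + alternating on E[223], so e_{223}(35*P + 99*Q, 138*P + 90*Q) = e_{223}(P,Q)^(35*90-99*138).
Inverting 192 mod 223: 187. Thus e_{223}(P,Q) = e(P',Q')^{187}.
n = 223 = (11011111)_2 (8 bits, wt 7); accumulate f_{223,P'}(Q'+S)/f_{223,P'}(S) along the 7-step ladder.
Miller gives e_{223}(P',Q') = 9441669268702 + 5155136627753*t + 3758398651765*t^2 in F_{27024982542589^3}.
Finally e_{223}(P,Q) = 26437548449025 + 15758833205713*t + 5540901253789*t^2.

26437548449025 + 15758833205713*t + 5540901253789*t^2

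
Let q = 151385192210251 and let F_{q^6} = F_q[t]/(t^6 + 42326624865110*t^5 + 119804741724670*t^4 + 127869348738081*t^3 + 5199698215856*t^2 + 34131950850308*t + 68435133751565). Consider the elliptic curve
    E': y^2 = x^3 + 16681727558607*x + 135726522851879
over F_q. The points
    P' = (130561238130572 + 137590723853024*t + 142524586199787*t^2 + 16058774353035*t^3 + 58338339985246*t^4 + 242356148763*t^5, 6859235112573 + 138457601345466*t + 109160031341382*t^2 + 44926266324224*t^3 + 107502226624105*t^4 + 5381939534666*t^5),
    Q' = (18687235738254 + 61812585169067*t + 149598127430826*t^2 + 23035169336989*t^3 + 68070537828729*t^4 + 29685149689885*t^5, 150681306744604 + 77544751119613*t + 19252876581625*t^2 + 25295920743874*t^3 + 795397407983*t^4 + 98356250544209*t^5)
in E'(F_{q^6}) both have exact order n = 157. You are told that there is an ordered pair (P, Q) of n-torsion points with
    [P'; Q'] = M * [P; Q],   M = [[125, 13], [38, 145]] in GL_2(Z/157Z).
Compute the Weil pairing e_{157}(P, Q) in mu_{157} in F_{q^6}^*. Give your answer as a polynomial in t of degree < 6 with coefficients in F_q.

67348886661 + 14339330379912*t + 79084203280206*t^2 + 10577448423045*t^3 + 145080825105473*t^4 + 35442031172341*t^5

e_{157}(aP+bQ,cP+dQ) = e_{157}(P,Q)^(ad-bc); with (a,b,c,d)=(125,13,38,145) this gives the det-157 law.
Inverting 47 mod 157: 147. Thus e_{157}(P,Q) = e(P',Q')^{147}.
Run Miller on y^2=x^3+16681727558607*x+135726522851879 over F_{151385192210251}: ladder 10011101 (8 bits); e = f_P(D_Q)/f_Q(D_P).
So e_{157}(P',Q') = 52382134338065 + 118587274907334*t + 63385720670451*t^2 + 116429988810350*t^3 + 20688034858692*t^4 + 138728275955786*t^5.
Thus e_{157}(P,Q) = 67348886661 + 14339330379912*t + 79084203280206*t^2 + 10577448423045*t^3 + 145080825105473*t^4 + 35442031172341*t^5.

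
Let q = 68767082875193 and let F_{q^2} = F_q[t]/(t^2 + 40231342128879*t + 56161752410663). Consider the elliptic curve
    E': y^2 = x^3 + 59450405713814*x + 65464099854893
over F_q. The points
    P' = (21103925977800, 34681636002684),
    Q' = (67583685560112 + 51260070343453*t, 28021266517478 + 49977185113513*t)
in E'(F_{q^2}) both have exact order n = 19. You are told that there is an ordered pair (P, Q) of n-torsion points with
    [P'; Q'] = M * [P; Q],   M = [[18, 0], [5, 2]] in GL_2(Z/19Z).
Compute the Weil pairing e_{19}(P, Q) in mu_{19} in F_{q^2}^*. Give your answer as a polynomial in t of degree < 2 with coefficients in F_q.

51812638216839 + 13933243388596*t

e_{19}(aP+bQ,cP+dQ) = e_{19}(P,Q)^(ad-bc); with (a,b,c,d)=(18,0,5,2) this gives the det-19 law.
18*2 - 0*5 = 36; reduced mod 19: det = 17, inverse 9.
Miller loop for e_{19} over F_{68767082875193^2}: bits of 19 = 10011; 4 double steps + 2 add steps, l/v at each.
Miller gives e_{19}(P',Q') = 9288451868284 + 38522612491113*t in F_{68767082875193^2}.
Thus e_{19}(P,Q) = 51812638216839 + 13933243388596*t.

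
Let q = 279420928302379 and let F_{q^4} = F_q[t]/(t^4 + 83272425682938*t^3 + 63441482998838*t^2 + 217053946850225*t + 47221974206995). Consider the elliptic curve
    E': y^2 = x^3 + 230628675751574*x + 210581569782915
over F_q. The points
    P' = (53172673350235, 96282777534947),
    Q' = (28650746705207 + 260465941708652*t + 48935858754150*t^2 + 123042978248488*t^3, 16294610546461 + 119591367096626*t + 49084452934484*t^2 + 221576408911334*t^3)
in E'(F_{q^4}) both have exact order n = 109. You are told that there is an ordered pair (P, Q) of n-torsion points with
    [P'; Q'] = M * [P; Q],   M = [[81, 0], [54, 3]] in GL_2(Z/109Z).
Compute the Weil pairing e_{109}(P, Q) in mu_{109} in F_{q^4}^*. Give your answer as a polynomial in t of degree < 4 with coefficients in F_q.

The 109-Weil pairing on E[109] over F_{279420928302379} is alternating-bilinear: e_{109}(P',Q') = e_{109}(P,Q)^det(M).
Inverting 25 mod 109: 48. Thus e_{109}(P,Q) = e(P',Q')^{48}.
Run Miller on y^2=x^3+230628675751574*x+210581569782915 over F_{279420928302379}: ladder 1101101 (7 bits); e = f_P(D_Q)/f_Q(D_P).
Miller gives e_{109}(P',Q') = 159064462552449 + 97311642946976*t + 208316811358617*t^2 + 34291758789180*t^3 in F_{279420928302379^4}.
(159064462552449 + 97311642946976*t + 208316811358617*t^2 + 34291758789180*t^3)^{48} mod (279420928302379,f) = 135106161326373 + 184035645451920*t + 66482875620206*t^2 + 232180123062729*t^3.

135106161326373 + 184035645451920*t + 66482875620206*t^2 + 232180123062729*t^3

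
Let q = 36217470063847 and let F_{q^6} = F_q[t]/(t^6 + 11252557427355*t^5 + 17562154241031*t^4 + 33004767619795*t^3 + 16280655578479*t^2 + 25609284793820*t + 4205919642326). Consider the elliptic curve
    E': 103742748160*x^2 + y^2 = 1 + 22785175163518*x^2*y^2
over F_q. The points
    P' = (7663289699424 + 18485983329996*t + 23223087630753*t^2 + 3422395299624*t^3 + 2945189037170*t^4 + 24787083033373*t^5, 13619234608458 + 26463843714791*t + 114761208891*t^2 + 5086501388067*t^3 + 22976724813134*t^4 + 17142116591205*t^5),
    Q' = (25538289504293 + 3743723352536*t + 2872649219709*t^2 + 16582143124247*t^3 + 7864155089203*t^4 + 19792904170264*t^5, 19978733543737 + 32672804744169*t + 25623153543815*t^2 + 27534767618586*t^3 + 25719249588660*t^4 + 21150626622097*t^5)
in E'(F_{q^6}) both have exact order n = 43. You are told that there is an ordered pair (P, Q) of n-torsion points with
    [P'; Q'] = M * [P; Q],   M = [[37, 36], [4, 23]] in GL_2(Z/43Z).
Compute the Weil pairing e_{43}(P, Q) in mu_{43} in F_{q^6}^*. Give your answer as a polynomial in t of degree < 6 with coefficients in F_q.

e_{43} is bilinear + alternating on E[43], so e_{43}(37*P + 36*Q, 4*P + 23*Q) = e_{43}(P,Q)^(37*23-36*4).
det(M) mod 43 = 19; its inverse in (Z/43)^* is 34 (check: 19*34 mod 43 = 1).
Edwards->Montgomery: u=(1+y)/(1-y), v=u/x -> 3514431210103v^2=u^3+2308924425291u^2+u; then x_W=12438376928084u+27959799694511: y^2=x^3+23634092073515*x+15107426623796.
Double-and-add over 101011: 6-1 doublings, 4-1 additions; each step l_{T,T}/v_{2T} or l_{T,P'}/v at Q'+S for random S.
e_{43}(P',Q') = 31754788197278 + 1631959496190*t + 18341386566164*t^2 + 26994602192625*t^3 + 4799023956311*t^4 + 21837403933948*t^5.
Thus e_{43}(P,Q) = 29237883008377 + 29022629596365*t + 6090598865268*t^2 + 4055078464154*t^3 + 5423173557005*t^4 + 27211336839510*t^5.

29237883008377 + 29022629596365*t + 6090598865268*t^2 + 4055078464154*t^3 + 5423173557005*t^4 + 27211336839510*t^5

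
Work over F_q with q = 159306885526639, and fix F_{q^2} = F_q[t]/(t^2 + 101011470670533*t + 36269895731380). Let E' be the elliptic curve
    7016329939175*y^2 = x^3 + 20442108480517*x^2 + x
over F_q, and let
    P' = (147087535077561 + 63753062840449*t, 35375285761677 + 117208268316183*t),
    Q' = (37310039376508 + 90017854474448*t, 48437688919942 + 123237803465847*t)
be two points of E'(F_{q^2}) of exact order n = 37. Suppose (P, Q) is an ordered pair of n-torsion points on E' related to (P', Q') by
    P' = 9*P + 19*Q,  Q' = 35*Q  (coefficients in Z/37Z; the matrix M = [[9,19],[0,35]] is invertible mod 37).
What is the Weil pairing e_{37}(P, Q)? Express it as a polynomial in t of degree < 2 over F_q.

34603262465009 + 14321274385201*t

e_{37}(aP+bQ,cP+dQ) = e_{37}(P,Q)^(ad-bc); with (a,b,c,d)=(9,19,0,35) this gives the det-37 law.
det M = 9*35 - 19*0 = 315 = 19 (mod 37); 19^{-1} = 2 (mod 37).
(x,y)|->(60159932673527x+152597385845304,60159932673527y) sends E' to y^2=x^3+128862455614437*x+14549419886836.
n = 37 = (100101)_2 (6 bits, wt 3); accumulate f_{37,P'}(Q'+S)/f_{37,P'}(S) along the 5-step ladder.
The quotient is 142733568573722 + 32745073827120*t.
Finally e_{37}(P,Q) = 34603262465009 + 14321274385201*t.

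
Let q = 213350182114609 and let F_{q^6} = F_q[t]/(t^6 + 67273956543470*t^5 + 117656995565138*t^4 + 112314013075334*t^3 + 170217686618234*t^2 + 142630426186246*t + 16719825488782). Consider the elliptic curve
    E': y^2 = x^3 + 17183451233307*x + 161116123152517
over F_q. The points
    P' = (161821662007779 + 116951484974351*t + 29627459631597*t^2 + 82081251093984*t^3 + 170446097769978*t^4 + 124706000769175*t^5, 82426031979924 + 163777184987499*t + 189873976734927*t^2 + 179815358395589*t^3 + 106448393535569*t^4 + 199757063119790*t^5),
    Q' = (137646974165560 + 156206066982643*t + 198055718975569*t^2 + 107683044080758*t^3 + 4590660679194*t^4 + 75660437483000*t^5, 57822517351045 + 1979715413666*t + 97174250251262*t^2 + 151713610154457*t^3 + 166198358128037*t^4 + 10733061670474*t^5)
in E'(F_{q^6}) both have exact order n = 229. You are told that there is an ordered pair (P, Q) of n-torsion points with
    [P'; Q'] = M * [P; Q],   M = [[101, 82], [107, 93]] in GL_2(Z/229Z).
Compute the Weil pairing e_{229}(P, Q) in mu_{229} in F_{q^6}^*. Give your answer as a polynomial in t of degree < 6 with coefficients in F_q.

The 229-Weil pairing on E[229] over F_{213350182114609} is alternating-bilinear: e_{229}(P',Q') = e_{229}(P,Q)^det(M).
Inverting 161 mod 229: 165. Thus e_{229}(P,Q) = e(P',Q')^{165}.
Build f_{229,P'} and f_{229,Q'} via the 8-bit ladder of 229=11100101_2; evaluate at shifted divisors; quotient in F_{213350182114609^6}.
e_{229}(P',Q') = 77329410377315 + 57310963827783*t + 88052938632904*t^2 + 160031086077759*t^3 + 7517711942188*t^4 + 144894808660613*t^5.
Thus e_{229}(P,Q) = 143622563077488 + 59859413770589*t + 190875716679713*t^2 + 149886134218464*t^3 + 83730165770020*t^4 + 17329427008321*t^5.

143622563077488 + 59859413770589*t + 190875716679713*t^2 + 149886134218464*t^3 + 83730165770020*t^4 + 17329427008321*t^5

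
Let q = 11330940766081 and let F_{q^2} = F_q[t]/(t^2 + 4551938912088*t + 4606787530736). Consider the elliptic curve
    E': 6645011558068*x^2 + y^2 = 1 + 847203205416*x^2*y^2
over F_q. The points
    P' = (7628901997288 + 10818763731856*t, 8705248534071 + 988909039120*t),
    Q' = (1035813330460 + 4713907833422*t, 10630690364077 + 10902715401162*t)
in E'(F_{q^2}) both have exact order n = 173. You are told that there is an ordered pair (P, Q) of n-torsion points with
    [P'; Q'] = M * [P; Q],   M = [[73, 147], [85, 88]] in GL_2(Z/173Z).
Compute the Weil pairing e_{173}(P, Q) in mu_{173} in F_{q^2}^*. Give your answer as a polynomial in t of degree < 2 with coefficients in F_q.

e_{173}(aP+bQ,cP+dQ) = e_{173}(P,Q)^(ad-bc); with (a,b,c,d)=(73,147,85,88) this gives the det-173 law.
det(M) mod 173 = 157; its inverse in (Z/173)^* is 54 (check: 157*54 mod 173 = 1).
Edwards a_E,d_E -> Montgomery A=7388157215780,B=3538502505008 -> Weierstrass 9502035559653,0 via alpha=5025682715941,beta=1449452088163.
8-bit Miller (10101101) on E'/F_{11330940766081} with a'=9502035559653, b'=0: accumulate tangent/chord ratios at Q'+S and P'+S'.
Miller gives e_{173}(P',Q') = 3695265208268 + 7308016050664*t in F_{11330940766081^2}.
Raise to 54: e(P,Q) = 4818532962615 + 5327910339131*t in mu_{173}.

4818532962615 + 5327910339131*t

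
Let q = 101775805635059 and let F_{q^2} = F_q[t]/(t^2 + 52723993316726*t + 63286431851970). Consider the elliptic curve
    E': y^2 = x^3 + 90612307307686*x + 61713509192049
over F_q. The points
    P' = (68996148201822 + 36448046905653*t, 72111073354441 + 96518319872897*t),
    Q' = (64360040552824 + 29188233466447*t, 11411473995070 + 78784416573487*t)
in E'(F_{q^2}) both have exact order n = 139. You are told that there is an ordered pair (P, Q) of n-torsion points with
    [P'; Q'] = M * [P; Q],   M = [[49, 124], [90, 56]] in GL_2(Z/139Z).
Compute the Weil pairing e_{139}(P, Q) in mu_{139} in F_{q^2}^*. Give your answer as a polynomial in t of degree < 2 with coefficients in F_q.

The 139-Weil pairing on E[139] over F_{101775805635059} is alternating-bilinear: e_{139}(P',Q') = e_{139}(P,Q)^det(M).
49*56 - 124*90 = -8416; reduced mod 139: det = 63, inverse 64.
Run Miller on y^2=x^3+90612307307686*x+61713509192049 over F_{101775805635059}: ladder 10001011 (8 bits); e = f_P(D_Q)/f_Q(D_P).
The quotient is 36313514106052 + 14049037083827*t.
Raise to 64: e(P,Q) = 86228892627349 + 79215205125387*t in mu_{139}.

86228892627349 + 79215205125387*t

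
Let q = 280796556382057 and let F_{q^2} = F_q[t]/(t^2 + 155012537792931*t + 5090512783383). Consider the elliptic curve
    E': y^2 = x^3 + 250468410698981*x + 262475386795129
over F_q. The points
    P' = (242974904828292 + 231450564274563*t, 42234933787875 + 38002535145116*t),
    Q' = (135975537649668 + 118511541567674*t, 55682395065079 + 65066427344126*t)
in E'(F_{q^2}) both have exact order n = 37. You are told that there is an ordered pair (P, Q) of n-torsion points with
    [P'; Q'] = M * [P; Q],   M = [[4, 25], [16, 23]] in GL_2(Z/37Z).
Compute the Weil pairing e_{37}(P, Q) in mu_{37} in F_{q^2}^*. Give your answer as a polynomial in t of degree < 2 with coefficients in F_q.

83274550054128 + 120268268207772*t

e_{37} is bilinear + alternating on E[37], so e_{37}(4*P + 25*Q, 16*P + 23*Q) = e_{37}(P,Q)^(4*23-25*16).
det(M) mod 37 = 25; its inverse in (Z/37)^* is 3 (check: 25*3 mod 37 = 1).
Build f_{37,P'} and f_{37,Q'} via the 6-bit ladder of 37=100101_2; evaluate at shifted divisors; quotient in F_{280796556382057^2}.
f_P(D_Q)/f_Q(D_P) = 141541041245959 + 105769448656254*t.
e_{37}(P,Q) = (141541041245959 + 105769448656254*t)^{3} = 83274550054128 + 120268268207772*t.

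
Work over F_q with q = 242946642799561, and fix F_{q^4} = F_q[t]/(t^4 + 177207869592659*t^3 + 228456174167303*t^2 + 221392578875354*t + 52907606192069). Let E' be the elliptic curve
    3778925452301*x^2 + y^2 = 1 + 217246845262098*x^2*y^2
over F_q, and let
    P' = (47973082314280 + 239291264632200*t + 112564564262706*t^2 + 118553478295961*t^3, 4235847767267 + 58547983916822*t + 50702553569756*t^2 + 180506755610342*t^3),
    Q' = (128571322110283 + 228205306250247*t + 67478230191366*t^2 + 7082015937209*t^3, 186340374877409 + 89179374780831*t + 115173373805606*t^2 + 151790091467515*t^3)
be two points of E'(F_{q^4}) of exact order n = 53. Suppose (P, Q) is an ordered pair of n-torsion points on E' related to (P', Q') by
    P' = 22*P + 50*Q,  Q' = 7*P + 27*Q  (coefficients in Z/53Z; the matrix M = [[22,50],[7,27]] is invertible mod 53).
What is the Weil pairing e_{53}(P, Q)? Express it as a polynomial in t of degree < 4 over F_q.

49244530102771 + 30397769147900*t + 67817177121640*t^2 + 85572244114967*t^3

Under M = [[22,50],[7,27]] in GL_2(Z/53), e_{53}(P',Q') = e_{53}(P,Q)^(22*27-50*7 mod 53).
Inverting 32 mod 53: 5. Thus e_{53}(P,Q) = e(P',Q')^{5}.
Edwards->Montgomery: u=(1+y)/(1-y), v=u/x -> 150548077133652v^2=u^3+58355677605153u^2+u; then x_W=7369680747441u+77328735585660: y^2=x^3+141556268891806*x+111115994334897.
n = 53 = (110101)_2 (6 bits, wt 4); accumulate f_{53,P'}(Q'+S)/f_{53,P'}(S) along the 5-step ladder.
So e_{53}(P',Q') = 186911918947443 + 56268801049005*t + 78051441669210*t^2 + 228219268644287*t^3.
Hence e(P,Q) = 49244530102771 + 30397769147900*t + 67817177121640*t^2 + 85572244114967*t^3 in F_{242946642799561^4}^*.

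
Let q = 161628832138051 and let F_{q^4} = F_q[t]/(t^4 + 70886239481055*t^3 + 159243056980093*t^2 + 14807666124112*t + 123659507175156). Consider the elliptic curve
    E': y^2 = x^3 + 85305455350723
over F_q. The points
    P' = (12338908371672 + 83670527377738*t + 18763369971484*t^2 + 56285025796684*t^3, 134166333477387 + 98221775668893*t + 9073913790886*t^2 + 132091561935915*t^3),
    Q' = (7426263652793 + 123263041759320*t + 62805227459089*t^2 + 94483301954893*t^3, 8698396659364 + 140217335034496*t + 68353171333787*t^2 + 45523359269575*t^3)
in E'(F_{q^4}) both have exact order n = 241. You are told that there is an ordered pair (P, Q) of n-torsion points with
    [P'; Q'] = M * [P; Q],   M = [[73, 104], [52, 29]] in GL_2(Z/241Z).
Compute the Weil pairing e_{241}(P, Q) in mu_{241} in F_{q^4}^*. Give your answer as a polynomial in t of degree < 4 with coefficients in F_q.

e_{241}(aP+bQ,cP+dQ) = e_{241}(P,Q)^(ad-bc); with (a,b,c,d)=(73,104,52,29) this gives the det-241 law.
Hence e(P,Q) = e(P',Q')^{151} where 151 = 83^{-1} mod 241.
n = 241 = (11110001)_2 (8 bits, wt 5); accumulate f_{241,P'}(Q'+S)/f_{241,P'}(S) along the 7-step ladder.
f_P(D_Q)/f_Q(D_P) = 136078280014319 + 5516840110917*t + 159958636656874*t^2 + 7433500785782*t^3.
Hence e(P,Q) = 56852438146566 + 50454754767196*t + 109915268005095*t^2 + 31138281975649*t^3 in F_{161628832138051^4}^*.

56852438146566 + 50454754767196*t + 109915268005095*t^2 + 31138281975649*t^3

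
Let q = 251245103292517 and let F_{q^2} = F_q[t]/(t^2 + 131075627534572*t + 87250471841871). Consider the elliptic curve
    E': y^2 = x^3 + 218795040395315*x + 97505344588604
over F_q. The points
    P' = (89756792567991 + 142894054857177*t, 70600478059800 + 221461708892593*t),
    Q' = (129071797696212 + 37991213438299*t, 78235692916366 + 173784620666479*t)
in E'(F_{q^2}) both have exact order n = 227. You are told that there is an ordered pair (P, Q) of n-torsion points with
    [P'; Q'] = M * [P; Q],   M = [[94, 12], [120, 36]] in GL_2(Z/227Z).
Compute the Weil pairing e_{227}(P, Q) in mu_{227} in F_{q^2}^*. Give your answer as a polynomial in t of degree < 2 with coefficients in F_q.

23961982590679 + 33251327615005*t

Alternating bilinearity on E[227] (values in mu_{227} in F_{251245103292517^2}) gives e(P',Q') = e(P,Q)^det(M).
Inverting 128 mod 227: 94. Thus e_{227}(P,Q) = e(P',Q')^{94}.
8-bit Miller (11100011) on E'/F_{251245103292517} with a'=218795040395315, b'=97505344588604: accumulate tangent/chord ratios at Q'+S and P'+S'.
Result: e(P',Q') = 85816039698108 + 168172872985837*t.
Hence e(P,Q) = 23961982590679 + 33251327615005*t in F_{251245103292517^2}^*.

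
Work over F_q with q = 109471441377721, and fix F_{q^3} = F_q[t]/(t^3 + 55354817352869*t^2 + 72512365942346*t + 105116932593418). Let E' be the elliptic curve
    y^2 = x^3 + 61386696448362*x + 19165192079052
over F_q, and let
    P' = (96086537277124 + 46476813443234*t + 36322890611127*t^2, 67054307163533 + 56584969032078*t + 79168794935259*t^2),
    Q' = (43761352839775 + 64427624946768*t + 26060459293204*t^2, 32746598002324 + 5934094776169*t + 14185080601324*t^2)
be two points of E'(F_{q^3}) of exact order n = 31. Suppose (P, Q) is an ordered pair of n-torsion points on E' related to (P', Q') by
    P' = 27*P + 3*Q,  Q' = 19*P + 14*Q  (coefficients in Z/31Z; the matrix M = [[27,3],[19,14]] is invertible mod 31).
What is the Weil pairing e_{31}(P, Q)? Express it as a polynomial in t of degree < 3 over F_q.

Under M = [[27,3],[19,14]] in GL_2(Z/31), e_{31}(P',Q') = e_{31}(P,Q)^(27*14-3*19 mod 31).
Inverting 11 mod 31: 17. Thus e_{31}(P,Q) = e(P',Q')^{17}.
Build f_{31,P'} and f_{31,Q'} via the 5-bit ladder of 31=11111_2; evaluate at shifted divisors; quotient in F_{109471441377721^3}.
Result: e(P',Q') = 88373800936452 + 41489607418874*t + 86513412967741*t^2.
e_{31}(P,Q) = (88373800936452 + 41489607418874*t + 86513412967741*t^2)^{17} = 64850451920400 + 10446242339080*t + 94209281279168*t^2.

64850451920400 + 10446242339080*t + 94209281279168*t^2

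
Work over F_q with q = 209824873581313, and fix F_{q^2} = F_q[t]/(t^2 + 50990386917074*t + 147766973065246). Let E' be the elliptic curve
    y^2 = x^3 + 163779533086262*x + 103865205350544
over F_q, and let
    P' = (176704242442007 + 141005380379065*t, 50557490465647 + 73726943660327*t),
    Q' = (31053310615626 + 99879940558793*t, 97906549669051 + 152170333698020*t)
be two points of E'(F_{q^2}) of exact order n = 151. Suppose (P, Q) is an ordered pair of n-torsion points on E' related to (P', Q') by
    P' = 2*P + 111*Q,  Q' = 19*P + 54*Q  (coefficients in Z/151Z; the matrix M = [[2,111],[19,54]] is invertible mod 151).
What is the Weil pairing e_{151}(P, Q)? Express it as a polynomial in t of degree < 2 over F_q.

106646219251519 + 13851199121952*t

Under M = [[2,111],[19,54]] in GL_2(Z/151), e_{151}(P',Q') = e_{151}(P,Q)^(2*54-111*19 mod 151).
So e_{151}(P,Q) = e_{151}(P',Q')^{147}, since 113*147 = 1 mod 151.
8-bit Miller (10010111) on E'/F_{209824873581313} with a'=163779533086262, b'=103865205350544: accumulate tangent/chord ratios at Q'+S and P'+S'.
f_P(D_Q)/f_Q(D_P) = 148065165935403 + 167004737049558*t.
(148065165935403 + 167004737049558*t)^{147} mod (209824873581313,f) = 106646219251519 + 13851199121952*t.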